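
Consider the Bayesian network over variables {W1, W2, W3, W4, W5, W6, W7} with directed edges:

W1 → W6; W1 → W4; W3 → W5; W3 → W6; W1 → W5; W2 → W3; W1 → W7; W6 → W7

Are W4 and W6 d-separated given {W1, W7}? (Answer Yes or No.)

We examine all 3 paths between W4 and W6:
Path 1: W4 ← W1 → W7 ← W6
  W1 is a fork here and W1 is conditioned on, so the path is blocked at W1.
Path 2: W4 ← W1 → W5 ← W3 → W6
  W1 is a fork here and W1 is conditioned on, so the path is blocked at W1.
Path 3: W4 ← W1 → W6
  W1 is a fork here and W1 is conditioned on, so the path is blocked at W1.
All paths are blocked; W4 ⊥ W6 | {W1, W7} holds.

Yes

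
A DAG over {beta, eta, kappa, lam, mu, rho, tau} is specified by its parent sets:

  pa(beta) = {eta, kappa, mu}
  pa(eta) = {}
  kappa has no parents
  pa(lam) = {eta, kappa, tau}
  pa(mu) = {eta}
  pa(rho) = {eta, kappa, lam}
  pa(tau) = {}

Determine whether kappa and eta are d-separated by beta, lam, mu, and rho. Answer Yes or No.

No — kappa and eta are not d-separated given {beta, lam, mu, rho}.

We examine all 6 paths between kappa and eta:
Path 1: kappa → lam ← eta
  lam is a collider and lam is conditioned on, which opens it — no node blocks this path, so it is active.
Path 2: kappa → lam → rho ← eta
  lam is a chain here and lam is conditioned on, so the path is blocked at lam.
Path 3: kappa → beta ← eta
  beta is a collider and beta is conditioned on, which opens it — no node blocks this path, so it is active.
Path 4: kappa → beta ← mu ← eta
  mu is a chain here and mu is conditioned on, so the path is blocked at mu.
Path 5: kappa → rho ← lam ← eta
  lam is a chain here and lam is conditioned on, so the path is blocked at lam.
Path 6: kappa → rho ← eta
  rho is a collider and rho is conditioned on, which opens it — no node blocks this path, so it is active.
Because an active path exists, kappa and eta are not d-separated.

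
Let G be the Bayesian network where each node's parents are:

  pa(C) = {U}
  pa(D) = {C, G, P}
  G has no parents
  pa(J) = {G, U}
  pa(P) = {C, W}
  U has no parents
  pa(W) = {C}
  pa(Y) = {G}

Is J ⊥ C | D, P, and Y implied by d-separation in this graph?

4 paths connect J and C; each must be blocked for d-separation to hold:
Path 1: J ← G → D ← P ← C
  P is a chain here and P is conditioned on, so the path is blocked at P.
Path 2: J ← G → D ← P ← W ← C
  P is a chain here and P is conditioned on, so the path is blocked at P.
Path 3: J ← G → D ← C
  G is a fork and G is not conditioned on; D is a collider and D is conditioned on, which opens it — no node blocks this path, so it is active.
Path 4: J ← U → C
  U is a fork and U is not conditioned on — no node blocks this path, so it is active.
At least one path is unblocked, so d-separation fails.

No — J and C are not d-separated given {D, P, Y}.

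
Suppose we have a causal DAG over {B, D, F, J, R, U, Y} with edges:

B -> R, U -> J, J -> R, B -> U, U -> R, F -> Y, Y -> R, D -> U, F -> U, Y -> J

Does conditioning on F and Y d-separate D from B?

We examine all 6 paths between D and B:
Path 1: D → U ← B
  U is a collider here and neither U nor any of its descendants is conditioned on, so the collider stays closed — the path is blocked at U.
Path 2: D → U → R ← B
  R is a collider here and neither R nor any of its descendants is conditioned on, so the collider stays closed — the path is blocked at R.
Path 3: D → U ← F → Y → R ← B
  U is a collider here and neither U nor any of its descendants is conditioned on, so the collider stays closed — the path is blocked at U.
Path 4: D → U ← F → Y → J → R ← B
  U is a collider here and neither U nor any of its descendants is conditioned on, so the collider stays closed — the path is blocked at U.
Path 5: D → U → J → R ← B
  R is a collider here and neither R nor any of its descendants is conditioned on, so the collider stays closed — the path is blocked at R.
Path 6: D → U → J ← Y → R ← B
  J is a collider here and neither J nor any of its descendants is conditioned on, so the collider stays closed — the path is blocked at J.
Since every path is blocked, d-separation holds.

Yes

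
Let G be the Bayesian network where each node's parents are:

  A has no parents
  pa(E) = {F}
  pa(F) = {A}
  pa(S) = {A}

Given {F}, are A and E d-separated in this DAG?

The only undirected path from A to E is:
  1. A → F → E — F:chain[blocks] ⇒ blocked
Since every path is blocked, d-separation holds.

Yes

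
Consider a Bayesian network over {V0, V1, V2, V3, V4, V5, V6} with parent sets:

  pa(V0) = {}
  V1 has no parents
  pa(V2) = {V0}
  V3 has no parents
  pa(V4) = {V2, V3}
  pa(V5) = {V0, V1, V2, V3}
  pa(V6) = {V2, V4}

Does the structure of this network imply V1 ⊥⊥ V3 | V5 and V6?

No

We examine all 5 paths between V1 and V3:
  1. V1 → V5 ← V3 — V5:collider[open] ⇒ active
  2. V1 → V5 ← V2 → V6 ← V4 ← V3 — V5:collider[open]; V2:fork[open]; V6:collider[open]; V4:chain[open] ⇒ active
  3. V1 → V5 ← V2 → V4 ← V3 — V5:collider[open]; V2:fork[open]; V4:collider[open] ⇒ active
  4. V1 → V5 ← V0 → V2 → V6 ← V4 ← V3 — V5:collider[open]; V0:fork[open]; V2:chain[open]; V6:collider[open]; V4:chain[open] ⇒ active
  5. V1 → V5 ← V0 → V2 → V4 ← V3 — V5:collider[open]; V0:fork[open]; V2:chain[open]; V4:collider[open] ⇒ active
Because an active path exists, V1 and V3 are not d-separated.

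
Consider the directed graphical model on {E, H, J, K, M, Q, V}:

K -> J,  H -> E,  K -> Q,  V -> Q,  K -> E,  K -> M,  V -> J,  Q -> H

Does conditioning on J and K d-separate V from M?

There are 3 undirected paths between V and M; checking each against the conditioning set {J, K}:
Path 1: V → J ← K → M
  K is a fork here and K is conditioned on, so the path is blocked at K.
Path 2: V → Q ← K → M
  Q is a collider here and neither Q nor any of its descendants is conditioned on, so the collider stays closed — the path is blocked at Q.
Path 3: V → Q → H → E ← K → M
  E is a collider here and neither E nor any of its descendants is conditioned on, so the collider stays closed — the path is blocked at E.
All paths are blocked; V ⊥ M | {J, K} holds.

Yes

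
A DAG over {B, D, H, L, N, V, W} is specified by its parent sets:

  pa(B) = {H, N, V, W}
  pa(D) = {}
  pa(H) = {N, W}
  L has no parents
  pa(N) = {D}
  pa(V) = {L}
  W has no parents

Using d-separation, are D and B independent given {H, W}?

No

Enumerating the 3 paths from D to B and testing each for blocking by {H, W}:
  1. D → N → B — N:chain[open] ⇒ active
  2. D → N → H ← W → B — N:chain[open]; H:collider[open]; W:fork[blocks] ⇒ blocked
  3. D → N → H → B — N:chain[open]; H:chain[blocks] ⇒ blocked
Since the path D → N → B is active, D and B are not d-separated given {H, W}.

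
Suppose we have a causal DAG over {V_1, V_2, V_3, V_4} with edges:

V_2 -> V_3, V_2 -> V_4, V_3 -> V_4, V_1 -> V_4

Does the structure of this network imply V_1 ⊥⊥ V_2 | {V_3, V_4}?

No

Enumerating the 2 paths from V_1 to V_2 and testing each for blocking by {V_3, V_4}:
Path 1: V_1 → V_4 ← V_2
  V_4 is a collider and V_4 is conditioned on, which opens it — no node blocks this path, so it is active.
Path 2: V_1 → V_4 ← V_3 ← V_2
  V_3 is a chain here and V_3 is conditioned on, so the path is blocked at V_3.
Because an active path exists, V_1 and V_2 are not d-separated.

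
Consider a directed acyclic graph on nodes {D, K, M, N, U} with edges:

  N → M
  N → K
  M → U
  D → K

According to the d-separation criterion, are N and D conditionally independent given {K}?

No

Only one path connects N and D:
Path 1: N → K ← D
  K is a collider and K is conditioned on, which opens it — no node blocks this path, so it is active.
At least one path is unblocked, so d-separation fails.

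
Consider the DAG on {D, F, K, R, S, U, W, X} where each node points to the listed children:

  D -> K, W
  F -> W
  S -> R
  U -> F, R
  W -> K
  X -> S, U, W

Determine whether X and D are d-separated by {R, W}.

No

We examine all 6 paths between X and D:
Path 1: X → W ← D
  W is a collider and W is conditioned on, which opens it — no node blocks this path, so it is active.
Path 2: X → W → K ← D
  W is a chain here and W is conditioned on, so the path is blocked at W.
Path 3: X → U → F → W ← D
  U is a chain and U is not conditioned on; F is a chain and F is not conditioned on; W is a collider and W is conditioned on, which opens it — no node blocks this path, so it is active.
Path 4: X → U → F → W → K ← D
  W is a chain here and W is conditioned on, so the path is blocked at W.
Path 5: X → S → R ← U → F → W ← D
  S is a chain and S is not conditioned on; R is a collider and R is conditioned on, which opens it; U is a fork and U is not conditioned on; F is a chain and F is not conditioned on; W is a collider and W is conditioned on, which opens it — no node blocks this path, so it is active.
Path 6: X → S → R ← U → F → W → K ← D
  W is a chain here and W is conditioned on, so the path is blocked at W.
Since the path X → W ← D is active, X and D are not d-separated given {R, W}.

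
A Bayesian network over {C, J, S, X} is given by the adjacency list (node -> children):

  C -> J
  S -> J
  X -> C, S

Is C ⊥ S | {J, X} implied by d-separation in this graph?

No

2 paths connect C and S; each must be blocked for d-separation to hold:
Path 1: C → J ← S
  J is a collider and J is conditioned on, which opens it — no node blocks this path, so it is active.
Path 2: C ← X → S
  X is a fork here and X is conditioned on, so the path is blocked at X.
Because an active path exists, C and S are not d-separated.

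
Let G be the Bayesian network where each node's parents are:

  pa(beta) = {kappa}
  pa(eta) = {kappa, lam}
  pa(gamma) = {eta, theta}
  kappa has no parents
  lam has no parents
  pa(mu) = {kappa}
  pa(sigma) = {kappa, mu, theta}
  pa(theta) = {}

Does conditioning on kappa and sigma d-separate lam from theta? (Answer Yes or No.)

Yes — lam and theta are d-separated given {kappa, sigma}.

There are 3 undirected paths between lam and theta; checking each against the conditioning set {kappa, sigma}:
Path 1: lam → eta ← kappa → sigma ← theta
  eta is a collider here and neither eta nor any of its descendants is conditioned on, so the collider stays closed — the path is blocked at eta.
Path 2: lam → eta ← kappa → mu → sigma ← theta
  eta is a collider here and neither eta nor any of its descendants is conditioned on, so the collider stays closed — the path is blocked at eta.
Path 3: lam → eta → gamma ← theta
  gamma is a collider here and neither gamma nor any of its descendants is conditioned on, so the collider stays closed — the path is blocked at gamma.
Every path is blocked, so lam and theta are d-separated given {kappa, sigma}.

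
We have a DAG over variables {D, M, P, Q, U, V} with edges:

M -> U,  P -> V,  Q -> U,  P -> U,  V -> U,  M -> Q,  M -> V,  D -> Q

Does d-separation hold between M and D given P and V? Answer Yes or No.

Enumerating the 4 paths from M to D and testing each for blocking by {P, V}:
Path 1: M → U ← Q ← D
  U is a collider here and neither U nor any of its descendants is conditioned on, so the collider stays closed — the path is blocked at U.
Path 2: M → V → U ← Q ← D
  V is a chain here and V is conditioned on, so the path is blocked at V.
Path 3: M → V ← P → U ← Q ← D
  P is a fork here and P is conditioned on, so the path is blocked at P.
Path 4: M → Q ← D
  Q is a collider here and neither Q nor any of its descendants is conditioned on, so the collider stays closed — the path is blocked at Q.
All paths are blocked; M ⊥ D | {P, V} holds.

Yes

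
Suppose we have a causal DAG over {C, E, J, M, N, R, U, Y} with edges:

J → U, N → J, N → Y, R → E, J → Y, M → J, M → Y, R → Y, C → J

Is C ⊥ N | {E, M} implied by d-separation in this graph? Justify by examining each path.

There are 3 undirected paths between C and N; checking each against the conditioning set {E, M}:
Path 1: C → J ← N
  J is a collider here and neither J nor any of its descendants is conditioned on, so the collider stays closed — the path is blocked at J.
Path 2: C → J ← M → Y ← N
  J is a collider here and neither J nor any of its descendants is conditioned on, so the collider stays closed — the path is blocked at J.
Path 3: C → J → Y ← N
  Y is a collider here and neither Y nor any of its descendants is conditioned on, so the collider stays closed — the path is blocked at Y.
All paths are blocked; C ⊥ N | {E, M} holds.

Yes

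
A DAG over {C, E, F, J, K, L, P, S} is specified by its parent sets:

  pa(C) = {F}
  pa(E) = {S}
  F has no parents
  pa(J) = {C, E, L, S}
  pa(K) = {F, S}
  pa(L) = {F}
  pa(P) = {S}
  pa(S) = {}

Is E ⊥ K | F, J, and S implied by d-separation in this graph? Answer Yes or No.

Yes

6 paths connect E and K; each must be blocked for d-separation to hold:
  1. E → J ← L ← F → K — J:collider[open]; L:chain[open]; F:fork[blocks] ⇒ blocked
  2. E → J ← C ← F → K — J:collider[open]; C:chain[open]; F:fork[blocks] ⇒ blocked
  3. E → J ← S → K — J:collider[open]; S:fork[blocks] ⇒ blocked
  4. E ← S → J ← L ← F → K — S:fork[blocks]; J:collider[open]; L:chain[open]; F:fork[blocks] ⇒ blocked
  5. E ← S → J ← C ← F → K — S:fork[blocks]; J:collider[open]; C:chain[open]; F:fork[blocks] ⇒ blocked
  6. E ← S → K — S:fork[blocks] ⇒ blocked
Since every path is blocked, d-separation holds.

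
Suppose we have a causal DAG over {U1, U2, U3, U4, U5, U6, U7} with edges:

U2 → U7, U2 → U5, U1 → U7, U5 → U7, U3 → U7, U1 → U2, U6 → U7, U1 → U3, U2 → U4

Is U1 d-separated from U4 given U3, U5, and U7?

5 paths connect U1 and U4; each must be blocked for d-separation to hold:
  1. U1 → U2 → U4 — U2:chain[open] ⇒ active
  2. U1 → U7 ← U5 ← U2 → U4 — U7:collider[open]; U5:chain[blocks]; U2:fork[open] ⇒ blocked
  3. U1 → U7 ← U2 → U4 — U7:collider[open]; U2:fork[open] ⇒ active
  4. U1 → U3 → U7 ← U5 ← U2 → U4 — U3:chain[blocks]; U7:collider[open]; U5:chain[blocks]; U2:fork[open] ⇒ blocked
  5. U1 → U3 → U7 ← U2 → U4 — U3:chain[blocks]; U7:collider[open]; U2:fork[open] ⇒ blocked
Because an active path exists, U1 and U4 are not d-separated.

No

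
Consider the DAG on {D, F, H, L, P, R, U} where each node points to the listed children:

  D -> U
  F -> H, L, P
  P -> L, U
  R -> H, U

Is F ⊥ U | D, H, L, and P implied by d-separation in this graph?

No

There are 3 undirected paths between F and U; checking each against the conditioning set {D, H, L, P}:
Path 1: F → L ← P → U
  P is a fork here and P is conditioned on, so the path is blocked at P.
Path 2: F → P → U
  P is a chain here and P is conditioned on, so the path is blocked at P.
Path 3: F → H ← R → U
  H is a collider and H is conditioned on, which opens it; R is a fork and R is not conditioned on — no node blocks this path, so it is active.
Because an active path exists, F and U are not d-separated.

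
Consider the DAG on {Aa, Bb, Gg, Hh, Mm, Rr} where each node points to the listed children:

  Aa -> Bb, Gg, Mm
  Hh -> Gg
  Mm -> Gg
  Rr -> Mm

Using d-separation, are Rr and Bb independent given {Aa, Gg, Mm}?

Yes

There are 2 undirected paths between Rr and Bb; checking each against the conditioning set {Aa, Gg, Mm}:
  1. Rr → Mm ← Aa → Bb — Mm:collider[open]; Aa:fork[blocks] ⇒ blocked
  2. Rr → Mm → Gg ← Aa → Bb — Mm:chain[blocks]; Gg:collider[open]; Aa:fork[blocks] ⇒ blocked
All paths are blocked; Rr ⊥ Bb | {Aa, Gg, Mm} holds.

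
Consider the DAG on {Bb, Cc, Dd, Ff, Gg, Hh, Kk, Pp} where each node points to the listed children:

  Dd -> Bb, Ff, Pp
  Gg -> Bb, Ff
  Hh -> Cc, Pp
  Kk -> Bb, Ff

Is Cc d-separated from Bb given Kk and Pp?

No

There are 3 undirected paths between Cc and Bb; checking each against the conditioning set {Kk, Pp}:
Path 1: Cc ← Hh → Pp ← Dd → Ff ← Kk → Bb
  Ff is a collider here and neither Ff nor any of its descendants is conditioned on, so the collider stays closed — the path is blocked at Ff.
Path 2: Cc ← Hh → Pp ← Dd → Ff ← Gg → Bb
  Ff is a collider here and neither Ff nor any of its descendants is conditioned on, so the collider stays closed — the path is blocked at Ff.
Path 3: Cc ← Hh → Pp ← Dd → Bb
  Hh is a fork and Hh is not conditioned on; Pp is a collider and Pp is conditioned on, which opens it; Dd is a fork and Dd is not conditioned on — no node blocks this path, so it is active.
Since the path Cc ← Hh → Pp ← Dd → Bb is active, Cc and Bb are not d-separated given {Kk, Pp}.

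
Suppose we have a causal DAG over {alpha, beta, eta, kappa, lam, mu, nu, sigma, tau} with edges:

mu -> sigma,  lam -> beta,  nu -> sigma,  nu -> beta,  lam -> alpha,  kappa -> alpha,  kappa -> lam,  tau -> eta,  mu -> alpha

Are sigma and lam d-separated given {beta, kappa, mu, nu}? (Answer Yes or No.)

We examine all 3 paths between sigma and lam:
  1. sigma ← mu → alpha ← kappa → lam — mu:fork[blocks]; alpha:collider[blocks]; kappa:fork[blocks] ⇒ blocked
  2. sigma ← mu → alpha ← lam — mu:fork[blocks]; alpha:collider[blocks] ⇒ blocked
  3. sigma ← nu → beta ← lam — nu:fork[blocks]; beta:collider[open] ⇒ blocked
Every path is blocked, so sigma and lam are d-separated given {beta, kappa, mu, nu}.

Yes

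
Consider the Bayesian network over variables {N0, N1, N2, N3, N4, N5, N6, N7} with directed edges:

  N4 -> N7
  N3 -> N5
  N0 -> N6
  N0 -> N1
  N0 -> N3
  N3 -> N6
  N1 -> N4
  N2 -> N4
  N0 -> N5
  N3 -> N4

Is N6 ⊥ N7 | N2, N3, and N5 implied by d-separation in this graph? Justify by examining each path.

No

We examine all 6 paths between N6 and N7:
  1. N6 ← N3 → N5 ← N0 → N1 → N4 → N7 — N3:fork[blocks]; N5:collider[open]; N0:fork[open]; N1:chain[open]; N4:chain[open] ⇒ blocked
  2. N6 ← N3 → N4 → N7 — N3:fork[blocks]; N4:chain[open] ⇒ blocked
  3. N6 ← N3 ← N0 → N1 → N4 → N7 — N3:chain[blocks]; N0:fork[open]; N1:chain[open]; N4:chain[open] ⇒ blocked
  4. N6 ← N0 → N1 → N4 → N7 — N0:fork[open]; N1:chain[open]; N4:chain[open] ⇒ active
  5. N6 ← N0 → N5 ← N3 → N4 → N7 — N0:fork[open]; N5:collider[open]; N3:fork[blocks]; N4:chain[open] ⇒ blocked
  6. N6 ← N0 → N3 → N4 → N7 — N0:fork[open]; N3:chain[blocks]; N4:chain[open] ⇒ blocked
Because an active path exists, N6 and N7 are not d-separated.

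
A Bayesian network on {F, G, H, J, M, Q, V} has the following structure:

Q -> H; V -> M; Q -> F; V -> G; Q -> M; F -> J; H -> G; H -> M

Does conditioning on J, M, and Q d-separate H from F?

Enumerating the 3 paths from H to F and testing each for blocking by {J, M, Q}:
  1. H → G ← V → M ← Q → F — G:collider[blocks]; V:fork[open]; M:collider[open]; Q:fork[blocks] ⇒ blocked
  2. H ← Q → F — Q:fork[blocks] ⇒ blocked
  3. H → M ← Q → F — M:collider[open]; Q:fork[blocks] ⇒ blocked
Every path is blocked, so H and F are d-separated given {J, M, Q}.

Yes — H and F are d-separated given {J, M, Q}.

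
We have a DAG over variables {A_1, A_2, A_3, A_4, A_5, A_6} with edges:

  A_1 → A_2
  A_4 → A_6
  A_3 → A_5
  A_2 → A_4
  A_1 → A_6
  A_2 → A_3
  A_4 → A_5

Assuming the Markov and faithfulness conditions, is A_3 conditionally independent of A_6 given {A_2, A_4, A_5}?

There are 4 undirected paths between A_3 and A_6; checking each against the conditioning set {A_2, A_4, A_5}:
Path 1: A_3 → A_5 ← A_4 → A_6
  A_4 is a fork here and A_4 is conditioned on, so the path is blocked at A_4.
Path 2: A_3 → A_5 ← A_4 ← A_2 ← A_1 → A_6
  A_4 is a chain here and A_4 is conditioned on, so the path is blocked at A_4.
Path 3: A_3 ← A_2 → A_4 → A_6
  A_2 is a fork here and A_2 is conditioned on, so the path is blocked at A_2.
Path 4: A_3 ← A_2 ← A_1 → A_6
  A_2 is a chain here and A_2 is conditioned on, so the path is blocked at A_2.
All paths are blocked; A_3 ⊥ A_6 | {A_2, A_4, A_5} holds.

Yes — A_3 and A_6 are d-separated given {A_2, A_4, A_5}.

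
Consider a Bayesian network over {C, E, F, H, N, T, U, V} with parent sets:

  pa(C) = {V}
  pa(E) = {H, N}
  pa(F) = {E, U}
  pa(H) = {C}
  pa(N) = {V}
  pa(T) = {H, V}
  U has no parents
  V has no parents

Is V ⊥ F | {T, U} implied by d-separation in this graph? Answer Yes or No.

No

We examine all 3 paths between V and F:
Path 1: V → T ← H → E → F
  T is a collider and T is conditioned on, which opens it; H is a fork and H is not conditioned on; E is a chain and E is not conditioned on — no node blocks this path, so it is active.
Path 2: V → N → E → F
  N is a chain and N is not conditioned on; E is a chain and E is not conditioned on — no node blocks this path, so it is active.
Path 3: V → C → H → E → F
  C is a chain and C is not conditioned on; H is a chain and H is not conditioned on; E is a chain and E is not conditioned on — no node blocks this path, so it is active.
Because an active path exists, V and F are not d-separated.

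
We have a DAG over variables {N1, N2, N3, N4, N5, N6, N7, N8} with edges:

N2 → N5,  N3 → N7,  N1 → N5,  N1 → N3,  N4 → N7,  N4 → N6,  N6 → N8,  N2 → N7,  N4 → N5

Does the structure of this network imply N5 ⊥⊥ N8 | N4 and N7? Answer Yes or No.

Yes

Enumerating the 3 paths from N5 to N8 and testing each for blocking by {N4, N7}:
Path 1: N5 ← N1 → N3 → N7 ← N4 → N6 → N8
  N4 is a fork here and N4 is conditioned on, so the path is blocked at N4.
Path 2: N5 ← N2 → N7 ← N4 → N6 → N8
  N4 is a fork here and N4 is conditioned on, so the path is blocked at N4.
Path 3: N5 ← N4 → N6 → N8
  N4 is a fork here and N4 is conditioned on, so the path is blocked at N4.
All paths are blocked; N5 ⊥ N8 | {N4, N7} holds.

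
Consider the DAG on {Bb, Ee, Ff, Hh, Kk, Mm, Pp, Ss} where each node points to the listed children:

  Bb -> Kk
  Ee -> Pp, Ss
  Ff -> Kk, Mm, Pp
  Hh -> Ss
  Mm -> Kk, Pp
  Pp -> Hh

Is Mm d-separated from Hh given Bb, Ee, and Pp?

6 paths connect Mm and Hh; each must be blocked for d-separation to hold:
Path 1: Mm → Kk ← Ff → Pp ← Ee → Ss ← Hh
  Kk is a collider here and neither Kk nor any of its descendants is conditioned on, so the collider stays closed — the path is blocked at Kk.
Path 2: Mm → Kk ← Ff → Pp → Hh
  Kk is a collider here and neither Kk nor any of its descendants is conditioned on, so the collider stays closed — the path is blocked at Kk.
Path 3: Mm → Pp ← Ee → Ss ← Hh
  Ee is a fork here and Ee is conditioned on, so the path is blocked at Ee.
Path 4: Mm → Pp → Hh
  Pp is a chain here and Pp is conditioned on, so the path is blocked at Pp.
Path 5: Mm ← Ff → Pp ← Ee → Ss ← Hh
  Ee is a fork here and Ee is conditioned on, so the path is blocked at Ee.
Path 6: Mm ← Ff → Pp → Hh
  Pp is a chain here and Pp is conditioned on, so the path is blocked at Pp.
Every path is blocked, so Mm and Hh are d-separated given {Bb, Ee, Pp}.

Yes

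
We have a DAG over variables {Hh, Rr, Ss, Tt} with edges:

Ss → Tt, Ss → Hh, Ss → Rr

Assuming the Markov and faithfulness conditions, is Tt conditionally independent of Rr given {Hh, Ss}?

Yes

Only one path connects Tt and Rr:
Path 1: Tt ← Ss → Rr
  Ss is a fork here and Ss is conditioned on, so the path is blocked at Ss.
Since every path is blocked, d-separation holds.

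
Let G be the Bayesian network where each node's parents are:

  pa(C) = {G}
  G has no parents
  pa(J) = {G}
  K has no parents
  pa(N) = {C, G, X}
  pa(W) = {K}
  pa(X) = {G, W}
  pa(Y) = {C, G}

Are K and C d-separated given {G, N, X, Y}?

Yes

We examine all 6 paths between K and C:
Path 1: K → W → X ← G → C
  G is a fork here and G is conditioned on, so the path is blocked at G.
Path 2: K → W → X ← G → N ← C
  G is a fork here and G is conditioned on, so the path is blocked at G.
Path 3: K → W → X ← G → Y ← C
  G is a fork here and G is conditioned on, so the path is blocked at G.
Path 4: K → W → X → N ← C
  X is a chain here and X is conditioned on, so the path is blocked at X.
Path 5: K → W → X → N ← G → C
  X is a chain here and X is conditioned on, so the path is blocked at X.
Path 6: K → W → X → N ← G → Y ← C
  X is a chain here and X is conditioned on, so the path is blocked at X.
All paths are blocked; K ⊥ C | {G, N, X, Y} holds.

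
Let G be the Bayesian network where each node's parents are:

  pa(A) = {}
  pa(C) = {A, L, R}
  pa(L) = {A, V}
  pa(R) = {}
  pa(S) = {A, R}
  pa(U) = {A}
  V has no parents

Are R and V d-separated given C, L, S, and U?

We examine all 4 paths between R and V:
  1. R → C ← A → L ← V — C:collider[open]; A:fork[open]; L:collider[open] ⇒ active
  2. R → C ← L ← V — C:collider[open]; L:chain[blocks] ⇒ blocked
  3. R → S ← A → C ← L ← V — S:collider[open]; A:fork[open]; C:collider[open]; L:chain[blocks] ⇒ blocked
  4. R → S ← A → L ← V — S:collider[open]; A:fork[open]; L:collider[open] ⇒ active
Because an active path exists, R and V are not d-separated.

No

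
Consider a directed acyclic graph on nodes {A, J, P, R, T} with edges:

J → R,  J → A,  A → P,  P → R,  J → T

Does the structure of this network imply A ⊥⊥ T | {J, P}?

Yes

Enumerating the 2 paths from A to T and testing each for blocking by {J, P}:
  1. A → P → R ← J → T — P:chain[blocks]; R:collider[blocks]; J:fork[blocks] ⇒ blocked
  2. A ← J → T — J:fork[blocks] ⇒ blocked
All paths are blocked; A ⊥ T | {J, P} holds.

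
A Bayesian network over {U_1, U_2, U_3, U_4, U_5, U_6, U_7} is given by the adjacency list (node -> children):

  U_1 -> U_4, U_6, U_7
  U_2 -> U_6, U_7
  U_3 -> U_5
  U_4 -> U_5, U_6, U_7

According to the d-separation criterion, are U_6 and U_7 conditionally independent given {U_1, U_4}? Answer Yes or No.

No — U_6 and U_7 are not d-separated given {U_1, U_4}.

There are 5 undirected paths between U_6 and U_7; checking each against the conditioning set {U_1, U_4}:
Path 1: U_6 ← U_4 → U_7
  U_4 is a fork here and U_4 is conditioned on, so the path is blocked at U_4.
Path 2: U_6 ← U_4 ← U_1 → U_7
  U_4 is a chain here and U_4 is conditioned on, so the path is blocked at U_4.
Path 3: U_6 ← U_1 → U_4 → U_7
  U_1 is a fork here and U_1 is conditioned on, so the path is blocked at U_1.
Path 4: U_6 ← U_1 → U_7
  U_1 is a fork here and U_1 is conditioned on, so the path is blocked at U_1.
Path 5: U_6 ← U_2 → U_7
  U_2 is a fork and U_2 is not conditioned on — no node blocks this path, so it is active.
Since the path U_6 ← U_2 → U_7 is active, U_6 and U_7 are not d-separated given {U_1, U_4}.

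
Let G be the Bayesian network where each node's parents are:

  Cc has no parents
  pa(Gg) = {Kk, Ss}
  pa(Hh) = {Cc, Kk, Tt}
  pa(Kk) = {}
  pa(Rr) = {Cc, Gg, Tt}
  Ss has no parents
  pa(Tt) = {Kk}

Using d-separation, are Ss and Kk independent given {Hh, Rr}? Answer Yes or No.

No

We examine all 5 paths between Ss and Kk:
Path 1: Ss → Gg → Rr ← Cc → Hh ← Kk
  Gg is a chain and Gg is not conditioned on; Rr is a collider and Rr is conditioned on, which opens it; Cc is a fork and Cc is not conditioned on; Hh is a collider and Hh is conditioned on, which opens it — no node blocks this path, so it is active.
Path 2: Ss → Gg → Rr ← Cc → Hh ← Tt ← Kk
  Gg is a chain and Gg is not conditioned on; Rr is a collider and Rr is conditioned on, which opens it; Cc is a fork and Cc is not conditioned on; Hh is a collider and Hh is conditioned on, which opens it; Tt is a chain and Tt is not conditioned on — no node blocks this path, so it is active.
Path 3: Ss → Gg → Rr ← Tt ← Kk
  Gg is a chain and Gg is not conditioned on; Rr is a collider and Rr is conditioned on, which opens it; Tt is a chain and Tt is not conditioned on — no node blocks this path, so it is active.
Path 4: Ss → Gg → Rr ← Tt → Hh ← Kk
  Gg is a chain and Gg is not conditioned on; Rr is a collider and Rr is conditioned on, which opens it; Tt is a fork and Tt is not conditioned on; Hh is a collider and Hh is conditioned on, which opens it — no node blocks this path, so it is active.
Path 5: Ss → Gg ← Kk
  Gg is a collider and its descendant Rr is conditioned on, which opens it — no node blocks this path, so it is active.
Because an active path exists, Ss and Kk are not d-separated.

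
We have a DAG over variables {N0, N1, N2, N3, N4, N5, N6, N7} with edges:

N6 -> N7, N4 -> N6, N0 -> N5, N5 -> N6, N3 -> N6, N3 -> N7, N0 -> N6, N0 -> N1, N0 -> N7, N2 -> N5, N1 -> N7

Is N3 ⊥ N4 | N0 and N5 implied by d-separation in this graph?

Yes — N3 and N4 are d-separated given {N0, N5}.

We examine all 6 paths between N3 and N4:
  1. N3 → N7 ← N6 ← N4 — N7:collider[blocks]; N6:chain[open] ⇒ blocked
  2. N3 → N7 ← N1 ← N0 → N6 ← N4 — N7:collider[blocks]; N1:chain[open]; N0:fork[blocks]; N6:collider[blocks] ⇒ blocked
  3. N3 → N7 ← N1 ← N0 → N5 → N6 ← N4 — N7:collider[blocks]; N1:chain[open]; N0:fork[blocks]; N5:chain[blocks]; N6:collider[blocks] ⇒ blocked
  4. N3 → N7 ← N0 → N6 ← N4 — N7:collider[blocks]; N0:fork[blocks]; N6:collider[blocks] ⇒ blocked
  5. N3 → N7 ← N0 → N5 → N6 ← N4 — N7:collider[blocks]; N0:fork[blocks]; N5:chain[blocks]; N6:collider[blocks] ⇒ blocked
  6. N3 → N6 ← N4 — N6:collider[blocks] ⇒ blocked
Since every path is blocked, d-separation holds.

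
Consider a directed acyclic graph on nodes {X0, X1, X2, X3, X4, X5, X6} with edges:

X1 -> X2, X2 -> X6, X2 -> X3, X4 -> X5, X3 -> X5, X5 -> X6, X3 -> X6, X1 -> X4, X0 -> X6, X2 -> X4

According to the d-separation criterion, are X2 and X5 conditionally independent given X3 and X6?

No — X2 and X5 are not d-separated given {X3, X6}.

We examine all 6 paths between X2 and X5:
Path 1: X2 → X3 → X6 ← X5
  X3 is a chain here and X3 is conditioned on, so the path is blocked at X3.
Path 2: X2 → X3 → X5
  X3 is a chain here and X3 is conditioned on, so the path is blocked at X3.
Path 3: X2 → X6 ← X3 → X5
  X3 is a fork here and X3 is conditioned on, so the path is blocked at X3.
Path 4: X2 → X6 ← X5
  X6 is a collider and X6 is conditioned on, which opens it — no node blocks this path, so it is active.
Path 5: X2 ← X1 → X4 → X5
  X1 is a fork and X1 is not conditioned on; X4 is a chain and X4 is not conditioned on — no node blocks this path, so it is active.
Path 6: X2 → X4 → X5
  X4 is a chain and X4 is not conditioned on — no node blocks this path, so it is active.
At least one path is unblocked, so d-separation fails.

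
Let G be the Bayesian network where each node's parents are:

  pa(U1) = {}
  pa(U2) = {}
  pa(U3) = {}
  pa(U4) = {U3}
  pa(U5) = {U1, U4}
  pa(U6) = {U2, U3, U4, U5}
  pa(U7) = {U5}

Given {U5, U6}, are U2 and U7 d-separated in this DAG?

Yes — U2 and U7 are d-separated given {U5, U6}.

3 paths connect U2 and U7; each must be blocked for d-separation to hold:
  1. U2 → U6 ← U3 → U4 → U5 → U7 — U6:collider[open]; U3:fork[open]; U4:chain[open]; U5:chain[blocks] ⇒ blocked
  2. U2 → U6 ← U4 → U5 → U7 — U6:collider[open]; U4:fork[open]; U5:chain[blocks] ⇒ blocked
  3. U2 → U6 ← U5 → U7 — U6:collider[open]; U5:fork[blocks] ⇒ blocked
Every path is blocked, so U2 and U7 are d-separated given {U5, U6}.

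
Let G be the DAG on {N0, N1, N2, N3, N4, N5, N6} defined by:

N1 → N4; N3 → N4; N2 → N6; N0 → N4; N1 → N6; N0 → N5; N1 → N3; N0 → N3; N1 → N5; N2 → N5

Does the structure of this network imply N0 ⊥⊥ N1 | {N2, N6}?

Yes

6 paths connect N0 and N1; each must be blocked for d-separation to hold:
Path 1: N0 → N4 ← N3 ← N1
  N4 is a collider here and neither N4 nor any of its descendants is conditioned on, so the collider stays closed — the path is blocked at N4.
Path 2: N0 → N4 ← N1
  N4 is a collider here and neither N4 nor any of its descendants is conditioned on, so the collider stays closed — the path is blocked at N4.
Path 3: N0 → N3 → N4 ← N1
  N4 is a collider here and neither N4 nor any of its descendants is conditioned on, so the collider stays closed — the path is blocked at N4.
Path 4: N0 → N3 ← N1
  N3 is a collider here and neither N3 nor any of its descendants is conditioned on, so the collider stays closed — the path is blocked at N3.
Path 5: N0 → N5 ← N2 → N6 ← N1
  N5 is a collider here and neither N5 nor any of its descendants is conditioned on, so the collider stays closed — the path is blocked at N5.
Path 6: N0 → N5 ← N1
  N5 is a collider here and neither N5 nor any of its descendants is conditioned on, so the collider stays closed — the path is blocked at N5.
Every path is blocked, so N0 and N1 are d-separated given {N2, N6}.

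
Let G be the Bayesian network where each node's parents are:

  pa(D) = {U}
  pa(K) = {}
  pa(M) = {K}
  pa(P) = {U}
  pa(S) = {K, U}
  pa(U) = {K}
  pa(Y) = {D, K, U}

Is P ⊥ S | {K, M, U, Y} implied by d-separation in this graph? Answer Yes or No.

Yes

There are 4 undirected paths between P and S; checking each against the conditioning set {K, M, U, Y}:
Path 1: P ← U → D → Y ← K → S
  U is a fork here and U is conditioned on, so the path is blocked at U.
Path 2: P ← U → S
  U is a fork here and U is conditioned on, so the path is blocked at U.
Path 3: P ← U ← K → S
  U is a chain here and U is conditioned on, so the path is blocked at U.
Path 4: P ← U → Y ← K → S
  U is a fork here and U is conditioned on, so the path is blocked at U.
Since every path is blocked, d-separation holds.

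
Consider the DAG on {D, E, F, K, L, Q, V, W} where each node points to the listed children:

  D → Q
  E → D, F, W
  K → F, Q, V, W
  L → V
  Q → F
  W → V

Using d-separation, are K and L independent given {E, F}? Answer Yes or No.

Yes

We examine all 6 paths between K and L:
Path 1: K → W → V ← L
  V is a collider here and neither V nor any of its descendants is conditioned on, so the collider stays closed — the path is blocked at V.
Path 2: K → Q ← D ← E → W → V ← L
  E is a fork here and E is conditioned on, so the path is blocked at E.
Path 3: K → Q → F ← E → W → V ← L
  E is a fork here and E is conditioned on, so the path is blocked at E.
Path 4: K → V ← L
  V is a collider here and neither V nor any of its descendants is conditioned on, so the collider stays closed — the path is blocked at V.
Path 5: K → F ← E → W → V ← L
  E is a fork here and E is conditioned on, so the path is blocked at E.
Path 6: K → F ← Q ← D ← E → W → V ← L
  E is a fork here and E is conditioned on, so the path is blocked at E.
Every path is blocked, so K and L are d-separated given {E, F}.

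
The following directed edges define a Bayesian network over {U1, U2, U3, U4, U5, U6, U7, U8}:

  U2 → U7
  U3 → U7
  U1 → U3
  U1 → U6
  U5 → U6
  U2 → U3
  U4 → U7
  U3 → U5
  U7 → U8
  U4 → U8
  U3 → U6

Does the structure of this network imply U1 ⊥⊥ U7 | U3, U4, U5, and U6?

No — U1 and U7 are not d-separated given {U3, U4, U5, U6}.

We examine all 6 paths between U1 and U7:
  1. U1 → U6 ← U5 ← U3 → U7 — U6:collider[open]; U5:chain[blocks]; U3:fork[blocks] ⇒ blocked
  2. U1 → U6 ← U5 ← U3 ← U2 → U7 — U6:collider[open]; U5:chain[blocks]; U3:chain[blocks]; U2:fork[open] ⇒ blocked
  3. U1 → U6 ← U3 → U7 — U6:collider[open]; U3:fork[blocks] ⇒ blocked
  4. U1 → U6 ← U3 ← U2 → U7 — U6:collider[open]; U3:chain[blocks]; U2:fork[open] ⇒ blocked
  5. U1 → U3 → U7 — U3:chain[blocks] ⇒ blocked
  6. U1 → U3 ← U2 → U7 — U3:collider[open]; U2:fork[open] ⇒ active
Since the path U1 → U3 ← U2 → U7 is active, U1 and U7 are not d-separated given {U3, U4, U5, U6}.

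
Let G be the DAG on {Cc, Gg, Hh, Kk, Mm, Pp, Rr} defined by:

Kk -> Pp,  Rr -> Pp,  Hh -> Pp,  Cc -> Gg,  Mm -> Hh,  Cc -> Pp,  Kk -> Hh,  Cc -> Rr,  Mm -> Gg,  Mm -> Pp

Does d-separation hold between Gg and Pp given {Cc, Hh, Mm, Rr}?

We examine all 5 paths between Gg and Pp:
Path 1: Gg ← Mm → Pp
  Mm is a fork here and Mm is conditioned on, so the path is blocked at Mm.
Path 2: Gg ← Mm → Hh ← Kk → Pp
  Mm is a fork here and Mm is conditioned on, so the path is blocked at Mm.
Path 3: Gg ← Mm → Hh → Pp
  Mm is a fork here and Mm is conditioned on, so the path is blocked at Mm.
Path 4: Gg ← Cc → Pp
  Cc is a fork here and Cc is conditioned on, so the path is blocked at Cc.
Path 5: Gg ← Cc → Rr → Pp
  Cc is a fork here and Cc is conditioned on, so the path is blocked at Cc.
Every path is blocked, so Gg and Pp are d-separated given {Cc, Hh, Mm, Rr}.

Yes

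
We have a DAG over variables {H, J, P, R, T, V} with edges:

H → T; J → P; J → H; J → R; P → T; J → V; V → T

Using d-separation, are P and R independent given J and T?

Yes — P and R are d-separated given {J, T}.

3 paths connect P and R; each must be blocked for d-separation to hold:
Path 1: P → T ← H ← J → R
  J is a fork here and J is conditioned on, so the path is blocked at J.
Path 2: P → T ← V ← J → R
  J is a fork here and J is conditioned on, so the path is blocked at J.
Path 3: P ← J → R
  J is a fork here and J is conditioned on, so the path is blocked at J.
Since every path is blocked, d-separation holds.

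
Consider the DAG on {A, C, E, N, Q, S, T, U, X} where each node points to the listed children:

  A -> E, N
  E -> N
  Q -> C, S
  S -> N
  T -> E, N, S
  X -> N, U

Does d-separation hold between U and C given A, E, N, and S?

Enumerating the 4 paths from U to C and testing each for blocking by {A, E, N, S}:
Path 1: U ← X → N ← S ← Q → C
  S is a chain here and S is conditioned on, so the path is blocked at S.
Path 2: U ← X → N ← A → E ← T → S ← Q → C
  A is a fork here and A is conditioned on, so the path is blocked at A.
Path 3: U ← X → N ← E ← T → S ← Q → C
  E is a chain here and E is conditioned on, so the path is blocked at E.
Path 4: U ← X → N ← T → S ← Q → C
  X is a fork and X is not conditioned on; N is a collider and N is conditioned on, which opens it; T is a fork and T is not conditioned on; S is a collider and S is conditioned on, which opens it; Q is a fork and Q is not conditioned on — no node blocks this path, so it is active.
At least one path is unblocked, so d-separation fails.

No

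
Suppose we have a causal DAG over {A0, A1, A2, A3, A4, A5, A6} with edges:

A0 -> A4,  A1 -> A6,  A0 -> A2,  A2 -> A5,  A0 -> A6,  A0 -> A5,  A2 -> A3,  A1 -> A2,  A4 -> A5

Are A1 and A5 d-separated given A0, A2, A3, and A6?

Yes

Enumerating the 6 paths from A1 to A5 and testing each for blocking by {A0, A2, A3, A6}:
  1. A1 → A2 ← A0 → A4 → A5 — A2:collider[open]; A0:fork[blocks]; A4:chain[open] ⇒ blocked
  2. A1 → A2 ← A0 → A5 — A2:collider[open]; A0:fork[blocks] ⇒ blocked
  3. A1 → A2 → A5 — A2:chain[blocks] ⇒ blocked
  4. A1 → A6 ← A0 → A2 → A5 — A6:collider[open]; A0:fork[blocks]; A2:chain[blocks] ⇒ blocked
  5. A1 → A6 ← A0 → A4 → A5 — A6:collider[open]; A0:fork[blocks]; A4:chain[open] ⇒ blocked
  6. A1 → A6 ← A0 → A5 — A6:collider[open]; A0:fork[blocks] ⇒ blocked
Since every path is blocked, d-separation holds.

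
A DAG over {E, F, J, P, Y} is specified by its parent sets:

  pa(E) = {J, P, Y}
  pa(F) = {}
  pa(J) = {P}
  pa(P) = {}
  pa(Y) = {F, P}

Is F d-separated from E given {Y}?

No — F and E are not d-separated given {Y}.

3 paths connect F and E; each must be blocked for d-separation to hold:
Path 1: F → Y ← P → J → E
  Y is a collider and Y is conditioned on, which opens it; P is a fork and P is not conditioned on; J is a chain and J is not conditioned on — no node blocks this path, so it is active.
Path 2: F → Y ← P → E
  Y is a collider and Y is conditioned on, which opens it; P is a fork and P is not conditioned on — no node blocks this path, so it is active.
Path 3: F → Y → E
  Y is a chain here and Y is conditioned on, so the path is blocked at Y.
Since the path F → Y ← P → J → E is active, F and E are not d-separated given {Y}.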